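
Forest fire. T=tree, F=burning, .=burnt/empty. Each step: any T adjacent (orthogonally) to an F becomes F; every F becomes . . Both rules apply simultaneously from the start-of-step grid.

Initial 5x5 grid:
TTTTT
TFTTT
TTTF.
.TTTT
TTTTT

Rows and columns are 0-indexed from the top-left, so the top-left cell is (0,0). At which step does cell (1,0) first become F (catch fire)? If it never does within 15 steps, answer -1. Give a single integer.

Step 1: cell (1,0)='F' (+7 fires, +2 burnt)
  -> target ignites at step 1
Step 2: cell (1,0)='.' (+9 fires, +7 burnt)
Step 3: cell (1,0)='.' (+4 fires, +9 burnt)
Step 4: cell (1,0)='.' (+1 fires, +4 burnt)
Step 5: cell (1,0)='.' (+0 fires, +1 burnt)
  fire out at step 5

1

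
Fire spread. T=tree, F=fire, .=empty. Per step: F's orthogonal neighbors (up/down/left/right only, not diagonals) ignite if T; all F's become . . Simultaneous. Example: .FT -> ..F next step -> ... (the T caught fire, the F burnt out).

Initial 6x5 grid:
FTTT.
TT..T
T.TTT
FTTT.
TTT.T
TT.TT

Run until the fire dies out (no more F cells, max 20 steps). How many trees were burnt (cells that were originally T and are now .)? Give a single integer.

Answer: 18

Derivation:
Step 1: +5 fires, +2 burnt (F count now 5)
Step 2: +5 fires, +5 burnt (F count now 5)
Step 3: +5 fires, +5 burnt (F count now 5)
Step 4: +1 fires, +5 burnt (F count now 1)
Step 5: +1 fires, +1 burnt (F count now 1)
Step 6: +1 fires, +1 burnt (F count now 1)
Step 7: +0 fires, +1 burnt (F count now 0)
Fire out after step 7
Initially T: 21, now '.': 27
Total burnt (originally-T cells now '.'): 18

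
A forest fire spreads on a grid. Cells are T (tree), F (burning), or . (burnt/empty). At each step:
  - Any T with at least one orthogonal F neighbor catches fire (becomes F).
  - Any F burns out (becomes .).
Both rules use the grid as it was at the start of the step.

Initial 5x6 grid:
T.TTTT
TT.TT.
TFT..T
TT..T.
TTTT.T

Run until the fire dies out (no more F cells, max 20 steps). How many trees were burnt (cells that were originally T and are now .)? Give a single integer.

Step 1: +4 fires, +1 burnt (F count now 4)
Step 2: +3 fires, +4 burnt (F count now 3)
Step 3: +3 fires, +3 burnt (F count now 3)
Step 4: +1 fires, +3 burnt (F count now 1)
Step 5: +0 fires, +1 burnt (F count now 0)
Fire out after step 5
Initially T: 20, now '.': 21
Total burnt (originally-T cells now '.'): 11

Answer: 11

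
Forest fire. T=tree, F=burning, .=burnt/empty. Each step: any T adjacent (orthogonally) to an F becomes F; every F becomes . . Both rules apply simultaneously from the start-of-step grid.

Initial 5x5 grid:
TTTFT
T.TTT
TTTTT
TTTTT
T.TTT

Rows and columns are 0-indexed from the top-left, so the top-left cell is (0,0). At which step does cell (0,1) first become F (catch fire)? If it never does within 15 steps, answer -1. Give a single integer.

Step 1: cell (0,1)='T' (+3 fires, +1 burnt)
Step 2: cell (0,1)='F' (+4 fires, +3 burnt)
  -> target ignites at step 2
Step 3: cell (0,1)='.' (+4 fires, +4 burnt)
Step 4: cell (0,1)='.' (+5 fires, +4 burnt)
Step 5: cell (0,1)='.' (+4 fires, +5 burnt)
Step 6: cell (0,1)='.' (+1 fires, +4 burnt)
Step 7: cell (0,1)='.' (+1 fires, +1 burnt)
Step 8: cell (0,1)='.' (+0 fires, +1 burnt)
  fire out at step 8

2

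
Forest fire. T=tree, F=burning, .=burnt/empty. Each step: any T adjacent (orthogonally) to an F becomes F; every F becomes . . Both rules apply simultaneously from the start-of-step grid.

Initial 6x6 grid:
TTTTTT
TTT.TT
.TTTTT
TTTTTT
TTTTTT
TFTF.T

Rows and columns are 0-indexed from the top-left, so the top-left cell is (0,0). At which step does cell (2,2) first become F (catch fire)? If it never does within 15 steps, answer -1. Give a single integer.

Step 1: cell (2,2)='T' (+4 fires, +2 burnt)
Step 2: cell (2,2)='T' (+5 fires, +4 burnt)
Step 3: cell (2,2)='T' (+6 fires, +5 burnt)
Step 4: cell (2,2)='F' (+5 fires, +6 burnt)
  -> target ignites at step 4
Step 5: cell (2,2)='.' (+5 fires, +5 burnt)
Step 6: cell (2,2)='.' (+4 fires, +5 burnt)
Step 7: cell (2,2)='.' (+2 fires, +4 burnt)
Step 8: cell (2,2)='.' (+0 fires, +2 burnt)
  fire out at step 8

4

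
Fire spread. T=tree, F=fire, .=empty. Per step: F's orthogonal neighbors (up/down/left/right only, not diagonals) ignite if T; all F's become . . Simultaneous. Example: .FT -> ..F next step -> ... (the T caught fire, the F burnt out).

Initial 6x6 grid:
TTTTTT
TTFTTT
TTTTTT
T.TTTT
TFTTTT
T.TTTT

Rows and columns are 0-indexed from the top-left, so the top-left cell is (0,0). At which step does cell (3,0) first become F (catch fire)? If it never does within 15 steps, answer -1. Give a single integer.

Step 1: cell (3,0)='T' (+6 fires, +2 burnt)
Step 2: cell (3,0)='F' (+11 fires, +6 burnt)
  -> target ignites at step 2
Step 3: cell (3,0)='.' (+8 fires, +11 burnt)
Step 4: cell (3,0)='.' (+5 fires, +8 burnt)
Step 5: cell (3,0)='.' (+2 fires, +5 burnt)
Step 6: cell (3,0)='.' (+0 fires, +2 burnt)
  fire out at step 6

2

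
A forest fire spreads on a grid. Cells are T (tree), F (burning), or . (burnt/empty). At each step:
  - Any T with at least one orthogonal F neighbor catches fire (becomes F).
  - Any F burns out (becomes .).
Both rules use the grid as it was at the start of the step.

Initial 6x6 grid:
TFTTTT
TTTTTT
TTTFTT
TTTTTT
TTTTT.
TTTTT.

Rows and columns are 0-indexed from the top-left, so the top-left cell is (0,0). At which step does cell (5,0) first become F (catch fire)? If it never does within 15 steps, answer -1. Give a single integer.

Step 1: cell (5,0)='T' (+7 fires, +2 burnt)
Step 2: cell (5,0)='T' (+9 fires, +7 burnt)
Step 3: cell (5,0)='T' (+8 fires, +9 burnt)
Step 4: cell (5,0)='T' (+5 fires, +8 burnt)
Step 5: cell (5,0)='T' (+2 fires, +5 burnt)
Step 6: cell (5,0)='F' (+1 fires, +2 burnt)
  -> target ignites at step 6
Step 7: cell (5,0)='.' (+0 fires, +1 burnt)
  fire out at step 7

6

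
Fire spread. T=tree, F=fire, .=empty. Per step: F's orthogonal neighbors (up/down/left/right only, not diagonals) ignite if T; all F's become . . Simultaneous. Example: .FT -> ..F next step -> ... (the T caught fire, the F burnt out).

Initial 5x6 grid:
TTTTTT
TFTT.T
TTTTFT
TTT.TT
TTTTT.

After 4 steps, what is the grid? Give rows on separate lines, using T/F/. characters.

Step 1: 7 trees catch fire, 2 burn out
  TFTTTT
  F.FT.T
  TFTF.F
  TTT.FT
  TTTTT.
Step 2: 9 trees catch fire, 7 burn out
  F.FTTT
  ...F.F
  F.F...
  TFT..F
  TTTTF.
Step 3: 6 trees catch fire, 9 burn out
  ...FTF
  ......
  ......
  F.F...
  TFTF..
Step 4: 3 trees catch fire, 6 burn out
  ....F.
  ......
  ......
  ......
  F.F...

....F.
......
......
......
F.F...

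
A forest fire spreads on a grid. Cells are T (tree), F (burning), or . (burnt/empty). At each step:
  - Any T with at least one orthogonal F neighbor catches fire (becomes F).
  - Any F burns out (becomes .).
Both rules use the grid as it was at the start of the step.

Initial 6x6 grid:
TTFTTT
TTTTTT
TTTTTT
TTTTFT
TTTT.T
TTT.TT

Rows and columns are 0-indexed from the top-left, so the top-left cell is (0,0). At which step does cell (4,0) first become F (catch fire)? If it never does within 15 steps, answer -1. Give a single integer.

Step 1: cell (4,0)='T' (+6 fires, +2 burnt)
Step 2: cell (4,0)='T' (+11 fires, +6 burnt)
Step 3: cell (4,0)='T' (+7 fires, +11 burnt)
Step 4: cell (4,0)='T' (+5 fires, +7 burnt)
Step 5: cell (4,0)='F' (+2 fires, +5 burnt)
  -> target ignites at step 5
Step 6: cell (4,0)='.' (+1 fires, +2 burnt)
Step 7: cell (4,0)='.' (+0 fires, +1 burnt)
  fire out at step 7

5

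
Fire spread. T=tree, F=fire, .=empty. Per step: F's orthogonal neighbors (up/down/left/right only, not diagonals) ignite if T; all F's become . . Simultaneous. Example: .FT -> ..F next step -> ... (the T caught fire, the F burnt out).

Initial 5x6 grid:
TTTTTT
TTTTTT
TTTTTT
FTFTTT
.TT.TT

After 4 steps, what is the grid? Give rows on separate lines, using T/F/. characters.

Step 1: 5 trees catch fire, 2 burn out
  TTTTTT
  TTTTTT
  FTFTTT
  .F.FTT
  .TF.TT
Step 2: 6 trees catch fire, 5 burn out
  TTTTTT
  FTFTTT
  .F.FTT
  ....FT
  .F..TT
Step 3: 7 trees catch fire, 6 burn out
  FTFTTT
  .F.FTT
  ....FT
  .....F
  ....FT
Step 4: 5 trees catch fire, 7 burn out
  .F.FTT
  ....FT
  .....F
  ......
  .....F

.F.FTT
....FT
.....F
......
.....F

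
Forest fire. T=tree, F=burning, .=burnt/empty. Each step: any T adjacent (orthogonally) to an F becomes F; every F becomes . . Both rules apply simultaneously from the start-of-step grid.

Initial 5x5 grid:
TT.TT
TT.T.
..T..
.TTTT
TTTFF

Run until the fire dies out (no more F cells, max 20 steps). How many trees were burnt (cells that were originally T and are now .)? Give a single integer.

Answer: 8

Derivation:
Step 1: +3 fires, +2 burnt (F count now 3)
Step 2: +2 fires, +3 burnt (F count now 2)
Step 3: +3 fires, +2 burnt (F count now 3)
Step 4: +0 fires, +3 burnt (F count now 0)
Fire out after step 4
Initially T: 15, now '.': 18
Total burnt (originally-T cells now '.'): 8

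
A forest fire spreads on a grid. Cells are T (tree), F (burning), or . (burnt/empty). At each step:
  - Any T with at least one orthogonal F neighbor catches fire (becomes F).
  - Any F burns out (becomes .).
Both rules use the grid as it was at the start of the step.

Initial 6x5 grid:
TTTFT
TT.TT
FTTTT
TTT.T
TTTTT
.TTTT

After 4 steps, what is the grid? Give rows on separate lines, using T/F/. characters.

Step 1: 6 trees catch fire, 2 burn out
  TTF.F
  FT.FT
  .FTTT
  FTT.T
  TTTTT
  .TTTT
Step 2: 8 trees catch fire, 6 burn out
  FF...
  .F..F
  ..FFT
  .FT.T
  FTTTT
  .TTTT
Step 3: 3 trees catch fire, 8 burn out
  .....
  .....
  ....F
  ..F.T
  .FTTT
  .TTTT
Step 4: 3 trees catch fire, 3 burn out
  .....
  .....
  .....
  ....F
  ..FTT
  .FTTT

.....
.....
.....
....F
..FTT
.FTTT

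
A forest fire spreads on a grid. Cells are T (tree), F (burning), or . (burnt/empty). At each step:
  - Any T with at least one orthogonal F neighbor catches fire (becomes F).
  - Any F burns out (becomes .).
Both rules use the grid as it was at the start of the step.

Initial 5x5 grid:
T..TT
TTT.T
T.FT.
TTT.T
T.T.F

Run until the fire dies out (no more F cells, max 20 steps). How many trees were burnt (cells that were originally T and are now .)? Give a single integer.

Answer: 12

Derivation:
Step 1: +4 fires, +2 burnt (F count now 4)
Step 2: +3 fires, +4 burnt (F count now 3)
Step 3: +2 fires, +3 burnt (F count now 2)
Step 4: +3 fires, +2 burnt (F count now 3)
Step 5: +0 fires, +3 burnt (F count now 0)
Fire out after step 5
Initially T: 15, now '.': 22
Total burnt (originally-T cells now '.'): 12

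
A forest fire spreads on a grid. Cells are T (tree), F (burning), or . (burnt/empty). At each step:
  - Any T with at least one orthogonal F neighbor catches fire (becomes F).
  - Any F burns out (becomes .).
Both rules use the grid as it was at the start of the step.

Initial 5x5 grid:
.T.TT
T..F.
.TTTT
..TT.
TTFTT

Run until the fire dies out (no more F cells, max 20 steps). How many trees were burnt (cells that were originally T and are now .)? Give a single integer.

Answer: 12

Derivation:
Step 1: +5 fires, +2 burnt (F count now 5)
Step 2: +6 fires, +5 burnt (F count now 6)
Step 3: +1 fires, +6 burnt (F count now 1)
Step 4: +0 fires, +1 burnt (F count now 0)
Fire out after step 4
Initially T: 14, now '.': 23
Total burnt (originally-T cells now '.'): 12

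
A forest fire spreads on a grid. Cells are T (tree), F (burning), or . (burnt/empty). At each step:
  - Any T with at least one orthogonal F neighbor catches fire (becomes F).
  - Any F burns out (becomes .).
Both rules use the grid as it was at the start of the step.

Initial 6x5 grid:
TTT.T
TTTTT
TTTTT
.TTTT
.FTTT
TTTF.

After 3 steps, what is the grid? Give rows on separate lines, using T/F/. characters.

Step 1: 5 trees catch fire, 2 burn out
  TTT.T
  TTTTT
  TTTTT
  .FTTT
  ..FFT
  TFF..
Step 2: 5 trees catch fire, 5 burn out
  TTT.T
  TTTTT
  TFTTT
  ..FFT
  ....F
  F....
Step 3: 5 trees catch fire, 5 burn out
  TTT.T
  TFTTT
  F.FFT
  ....F
  .....
  .....

TTT.T
TFTTT
F.FFT
....F
.....
.....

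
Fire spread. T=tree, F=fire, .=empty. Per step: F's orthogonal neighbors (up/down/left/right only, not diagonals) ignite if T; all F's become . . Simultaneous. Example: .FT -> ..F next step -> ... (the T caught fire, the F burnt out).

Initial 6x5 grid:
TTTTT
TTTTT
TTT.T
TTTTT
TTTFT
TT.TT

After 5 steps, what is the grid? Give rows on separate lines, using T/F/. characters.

Step 1: 4 trees catch fire, 1 burn out
  TTTTT
  TTTTT
  TTT.T
  TTTFT
  TTF.F
  TT.FT
Step 2: 4 trees catch fire, 4 burn out
  TTTTT
  TTTTT
  TTT.T
  TTF.F
  TF...
  TT..F
Step 3: 5 trees catch fire, 4 burn out
  TTTTT
  TTTTT
  TTF.F
  TF...
  F....
  TF...
Step 4: 5 trees catch fire, 5 burn out
  TTTTT
  TTFTF
  TF...
  F....
  .....
  F....
Step 5: 5 trees catch fire, 5 burn out
  TTFTF
  TF.F.
  F....
  .....
  .....
  .....

TTFTF
TF.F.
F....
.....
.....
.....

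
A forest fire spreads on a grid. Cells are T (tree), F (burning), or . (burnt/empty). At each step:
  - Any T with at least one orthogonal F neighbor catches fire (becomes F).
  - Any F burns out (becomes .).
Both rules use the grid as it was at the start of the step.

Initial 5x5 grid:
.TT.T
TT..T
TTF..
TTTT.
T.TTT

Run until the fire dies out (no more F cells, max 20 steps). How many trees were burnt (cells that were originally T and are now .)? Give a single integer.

Step 1: +2 fires, +1 burnt (F count now 2)
Step 2: +5 fires, +2 burnt (F count now 5)
Step 3: +4 fires, +5 burnt (F count now 4)
Step 4: +3 fires, +4 burnt (F count now 3)
Step 5: +0 fires, +3 burnt (F count now 0)
Fire out after step 5
Initially T: 16, now '.': 23
Total burnt (originally-T cells now '.'): 14

Answer: 14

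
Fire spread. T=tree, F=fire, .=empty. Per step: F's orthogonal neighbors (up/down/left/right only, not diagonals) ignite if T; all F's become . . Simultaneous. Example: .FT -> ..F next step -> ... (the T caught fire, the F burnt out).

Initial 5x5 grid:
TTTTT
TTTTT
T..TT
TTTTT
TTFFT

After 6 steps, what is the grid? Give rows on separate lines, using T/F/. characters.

Step 1: 4 trees catch fire, 2 burn out
  TTTTT
  TTTTT
  T..TT
  TTFFT
  TF..F
Step 2: 4 trees catch fire, 4 burn out
  TTTTT
  TTTTT
  T..FT
  TF..F
  F....
Step 3: 3 trees catch fire, 4 burn out
  TTTTT
  TTTFT
  T...F
  F....
  .....
Step 4: 4 trees catch fire, 3 burn out
  TTTFT
  TTF.F
  F....
  .....
  .....
Step 5: 4 trees catch fire, 4 burn out
  TTF.F
  FF...
  .....
  .....
  .....
Step 6: 2 trees catch fire, 4 burn out
  FF...
  .....
  .....
  .....
  .....

FF...
.....
.....
.....
.....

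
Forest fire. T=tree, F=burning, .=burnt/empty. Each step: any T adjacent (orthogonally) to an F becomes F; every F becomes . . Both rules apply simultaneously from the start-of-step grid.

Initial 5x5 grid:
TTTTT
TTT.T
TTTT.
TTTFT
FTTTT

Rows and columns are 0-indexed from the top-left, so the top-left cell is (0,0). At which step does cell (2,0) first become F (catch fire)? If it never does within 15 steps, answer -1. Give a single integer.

Step 1: cell (2,0)='T' (+6 fires, +2 burnt)
Step 2: cell (2,0)='F' (+5 fires, +6 burnt)
  -> target ignites at step 2
Step 3: cell (2,0)='.' (+3 fires, +5 burnt)
Step 4: cell (2,0)='.' (+3 fires, +3 burnt)
Step 5: cell (2,0)='.' (+2 fires, +3 burnt)
Step 6: cell (2,0)='.' (+1 fires, +2 burnt)
Step 7: cell (2,0)='.' (+1 fires, +1 burnt)
Step 8: cell (2,0)='.' (+0 fires, +1 burnt)
  fire out at step 8

2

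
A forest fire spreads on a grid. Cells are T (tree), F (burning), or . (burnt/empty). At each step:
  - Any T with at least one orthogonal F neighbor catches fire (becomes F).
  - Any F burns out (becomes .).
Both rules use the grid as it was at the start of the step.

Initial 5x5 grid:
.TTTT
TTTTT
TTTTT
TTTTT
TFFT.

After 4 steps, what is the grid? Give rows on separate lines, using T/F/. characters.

Step 1: 4 trees catch fire, 2 burn out
  .TTTT
  TTTTT
  TTTTT
  TFFTT
  F..F.
Step 2: 4 trees catch fire, 4 burn out
  .TTTT
  TTTTT
  TFFTT
  F..FT
  .....
Step 3: 5 trees catch fire, 4 burn out
  .TTTT
  TFFTT
  F..FT
  ....F
  .....
Step 4: 5 trees catch fire, 5 burn out
  .FFTT
  F..FT
  ....F
  .....
  .....

.FFTT
F..FT
....F
.....
.....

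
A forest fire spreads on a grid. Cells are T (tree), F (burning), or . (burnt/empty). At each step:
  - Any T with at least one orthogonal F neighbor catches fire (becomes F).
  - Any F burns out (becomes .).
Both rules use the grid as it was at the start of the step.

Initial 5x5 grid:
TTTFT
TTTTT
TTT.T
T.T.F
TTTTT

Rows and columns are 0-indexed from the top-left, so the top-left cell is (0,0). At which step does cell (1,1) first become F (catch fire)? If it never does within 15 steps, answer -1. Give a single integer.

Step 1: cell (1,1)='T' (+5 fires, +2 burnt)
Step 2: cell (1,1)='T' (+4 fires, +5 burnt)
Step 3: cell (1,1)='F' (+4 fires, +4 burnt)
  -> target ignites at step 3
Step 4: cell (1,1)='.' (+4 fires, +4 burnt)
Step 5: cell (1,1)='.' (+2 fires, +4 burnt)
Step 6: cell (1,1)='.' (+1 fires, +2 burnt)
Step 7: cell (1,1)='.' (+0 fires, +1 burnt)
  fire out at step 7

3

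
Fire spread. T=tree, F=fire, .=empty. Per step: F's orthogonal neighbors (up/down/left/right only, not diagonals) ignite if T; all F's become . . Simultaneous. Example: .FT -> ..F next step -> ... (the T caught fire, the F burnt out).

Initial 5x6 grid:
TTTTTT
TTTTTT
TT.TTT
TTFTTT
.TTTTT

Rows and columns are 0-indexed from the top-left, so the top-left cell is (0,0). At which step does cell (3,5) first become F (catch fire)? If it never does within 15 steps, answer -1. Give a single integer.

Step 1: cell (3,5)='T' (+3 fires, +1 burnt)
Step 2: cell (3,5)='T' (+6 fires, +3 burnt)
Step 3: cell (3,5)='F' (+6 fires, +6 burnt)
  -> target ignites at step 3
Step 4: cell (3,5)='.' (+7 fires, +6 burnt)
Step 5: cell (3,5)='.' (+4 fires, +7 burnt)
Step 6: cell (3,5)='.' (+1 fires, +4 burnt)
Step 7: cell (3,5)='.' (+0 fires, +1 burnt)
  fire out at step 7

3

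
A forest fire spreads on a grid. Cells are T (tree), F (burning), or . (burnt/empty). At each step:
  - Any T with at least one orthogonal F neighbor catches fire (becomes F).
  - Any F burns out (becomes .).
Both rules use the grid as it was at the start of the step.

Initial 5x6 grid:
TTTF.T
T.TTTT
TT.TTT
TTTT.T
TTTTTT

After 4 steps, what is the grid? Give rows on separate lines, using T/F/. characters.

Step 1: 2 trees catch fire, 1 burn out
  TTF..T
  T.TFTT
  TT.TTT
  TTTT.T
  TTTTTT
Step 2: 4 trees catch fire, 2 burn out
  TF...T
  T.F.FT
  TT.FTT
  TTTT.T
  TTTTTT
Step 3: 4 trees catch fire, 4 burn out
  F....T
  T....F
  TT..FT
  TTTF.T
  TTTTTT
Step 4: 5 trees catch fire, 4 burn out
  .....F
  F.....
  TT...F
  TTF..T
  TTTFTT

.....F
F.....
TT...F
TTF..T
TTTFTT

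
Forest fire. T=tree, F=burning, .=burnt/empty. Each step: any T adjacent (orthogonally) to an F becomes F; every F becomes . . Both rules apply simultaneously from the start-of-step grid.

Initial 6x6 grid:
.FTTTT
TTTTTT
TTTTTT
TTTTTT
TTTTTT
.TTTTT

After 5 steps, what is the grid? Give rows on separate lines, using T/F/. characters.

Step 1: 2 trees catch fire, 1 burn out
  ..FTTT
  TFTTTT
  TTTTTT
  TTTTTT
  TTTTTT
  .TTTTT
Step 2: 4 trees catch fire, 2 burn out
  ...FTT
  F.FTTT
  TFTTTT
  TTTTTT
  TTTTTT
  .TTTTT
Step 3: 5 trees catch fire, 4 burn out
  ....FT
  ...FTT
  F.FTTT
  TFTTTT
  TTTTTT
  .TTTTT
Step 4: 6 trees catch fire, 5 burn out
  .....F
  ....FT
  ...FTT
  F.FTTT
  TFTTTT
  .TTTTT
Step 5: 6 trees catch fire, 6 burn out
  ......
  .....F
  ....FT
  ...FTT
  F.FTTT
  .FTTTT

......
.....F
....FT
...FTT
F.FTTT
.FTTTT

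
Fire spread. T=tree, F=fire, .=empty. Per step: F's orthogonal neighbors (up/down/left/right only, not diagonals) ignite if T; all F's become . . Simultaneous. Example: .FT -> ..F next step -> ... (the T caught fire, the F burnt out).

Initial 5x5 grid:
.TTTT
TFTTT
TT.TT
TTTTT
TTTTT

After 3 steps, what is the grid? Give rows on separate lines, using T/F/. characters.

Step 1: 4 trees catch fire, 1 burn out
  .FTTT
  F.FTT
  TF.TT
  TTTTT
  TTTTT
Step 2: 4 trees catch fire, 4 burn out
  ..FTT
  ...FT
  F..TT
  TFTTT
  TTTTT
Step 3: 6 trees catch fire, 4 burn out
  ...FT
  ....F
  ...FT
  F.FTT
  TFTTT

...FT
....F
...FT
F.FTT
TFTTT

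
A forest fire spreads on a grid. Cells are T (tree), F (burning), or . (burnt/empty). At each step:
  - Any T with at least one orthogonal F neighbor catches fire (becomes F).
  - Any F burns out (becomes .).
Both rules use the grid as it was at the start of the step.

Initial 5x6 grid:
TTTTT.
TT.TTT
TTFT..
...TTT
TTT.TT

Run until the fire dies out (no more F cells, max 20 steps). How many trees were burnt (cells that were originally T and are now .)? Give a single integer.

Step 1: +2 fires, +1 burnt (F count now 2)
Step 2: +4 fires, +2 burnt (F count now 4)
Step 3: +5 fires, +4 burnt (F count now 5)
Step 4: +6 fires, +5 burnt (F count now 6)
Step 5: +1 fires, +6 burnt (F count now 1)
Step 6: +0 fires, +1 burnt (F count now 0)
Fire out after step 6
Initially T: 21, now '.': 27
Total burnt (originally-T cells now '.'): 18

Answer: 18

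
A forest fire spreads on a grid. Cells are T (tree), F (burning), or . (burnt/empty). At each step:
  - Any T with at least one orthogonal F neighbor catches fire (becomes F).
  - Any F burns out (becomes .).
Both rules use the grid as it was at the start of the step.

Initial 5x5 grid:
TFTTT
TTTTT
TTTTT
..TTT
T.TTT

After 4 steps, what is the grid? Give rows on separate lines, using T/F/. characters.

Step 1: 3 trees catch fire, 1 burn out
  F.FTT
  TFTTT
  TTTTT
  ..TTT
  T.TTT
Step 2: 4 trees catch fire, 3 burn out
  ...FT
  F.FTT
  TFTTT
  ..TTT
  T.TTT
Step 3: 4 trees catch fire, 4 burn out
  ....F
  ...FT
  F.FTT
  ..TTT
  T.TTT
Step 4: 3 trees catch fire, 4 burn out
  .....
  ....F
  ...FT
  ..FTT
  T.TTT

.....
....F
...FT
..FTT
T.TTT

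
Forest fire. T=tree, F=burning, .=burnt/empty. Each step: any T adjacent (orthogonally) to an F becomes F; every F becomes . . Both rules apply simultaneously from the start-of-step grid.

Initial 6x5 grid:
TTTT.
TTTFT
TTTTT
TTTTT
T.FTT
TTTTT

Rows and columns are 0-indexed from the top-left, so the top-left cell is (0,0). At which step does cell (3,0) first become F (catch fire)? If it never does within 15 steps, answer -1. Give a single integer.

Step 1: cell (3,0)='T' (+7 fires, +2 burnt)
Step 2: cell (3,0)='T' (+9 fires, +7 burnt)
Step 3: cell (3,0)='F' (+7 fires, +9 burnt)
  -> target ignites at step 3
Step 4: cell (3,0)='.' (+3 fires, +7 burnt)
Step 5: cell (3,0)='.' (+0 fires, +3 burnt)
  fire out at step 5

3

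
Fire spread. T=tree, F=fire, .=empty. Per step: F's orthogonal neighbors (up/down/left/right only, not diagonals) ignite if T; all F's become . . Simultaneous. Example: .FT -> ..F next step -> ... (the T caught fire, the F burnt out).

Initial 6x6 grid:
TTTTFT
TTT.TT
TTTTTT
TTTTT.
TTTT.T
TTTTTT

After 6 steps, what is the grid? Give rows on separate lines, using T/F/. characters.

Step 1: 3 trees catch fire, 1 burn out
  TTTF.F
  TTT.FT
  TTTTTT
  TTTTT.
  TTTT.T
  TTTTTT
Step 2: 3 trees catch fire, 3 burn out
  TTF...
  TTT..F
  TTTTFT
  TTTTT.
  TTTT.T
  TTTTTT
Step 3: 5 trees catch fire, 3 burn out
  TF....
  TTF...
  TTTF.F
  TTTTF.
  TTTT.T
  TTTTTT
Step 4: 4 trees catch fire, 5 burn out
  F.....
  TF....
  TTF...
  TTTF..
  TTTT.T
  TTTTTT
Step 5: 4 trees catch fire, 4 burn out
  ......
  F.....
  TF....
  TTF...
  TTTF.T
  TTTTTT
Step 6: 4 trees catch fire, 4 burn out
  ......
  ......
  F.....
  TF....
  TTF..T
  TTTFTT

......
......
F.....
TF....
TTF..T
TTTFTT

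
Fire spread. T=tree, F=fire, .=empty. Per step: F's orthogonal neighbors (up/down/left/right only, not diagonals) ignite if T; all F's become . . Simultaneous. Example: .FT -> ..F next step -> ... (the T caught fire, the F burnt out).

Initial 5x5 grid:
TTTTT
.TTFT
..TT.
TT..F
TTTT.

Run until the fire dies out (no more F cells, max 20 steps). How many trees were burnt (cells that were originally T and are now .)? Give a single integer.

Step 1: +4 fires, +2 burnt (F count now 4)
Step 2: +4 fires, +4 burnt (F count now 4)
Step 3: +1 fires, +4 burnt (F count now 1)
Step 4: +1 fires, +1 burnt (F count now 1)
Step 5: +0 fires, +1 burnt (F count now 0)
Fire out after step 5
Initially T: 16, now '.': 19
Total burnt (originally-T cells now '.'): 10

Answer: 10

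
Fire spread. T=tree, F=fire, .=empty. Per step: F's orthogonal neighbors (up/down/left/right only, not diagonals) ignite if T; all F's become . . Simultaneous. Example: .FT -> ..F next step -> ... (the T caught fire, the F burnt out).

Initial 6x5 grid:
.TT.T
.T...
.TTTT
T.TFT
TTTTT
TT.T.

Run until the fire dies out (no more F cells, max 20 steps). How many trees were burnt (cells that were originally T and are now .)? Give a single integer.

Step 1: +4 fires, +1 burnt (F count now 4)
Step 2: +5 fires, +4 burnt (F count now 5)
Step 3: +2 fires, +5 burnt (F count now 2)
Step 4: +3 fires, +2 burnt (F count now 3)
Step 5: +3 fires, +3 burnt (F count now 3)
Step 6: +1 fires, +3 burnt (F count now 1)
Step 7: +0 fires, +1 burnt (F count now 0)
Fire out after step 7
Initially T: 19, now '.': 29
Total burnt (originally-T cells now '.'): 18

Answer: 18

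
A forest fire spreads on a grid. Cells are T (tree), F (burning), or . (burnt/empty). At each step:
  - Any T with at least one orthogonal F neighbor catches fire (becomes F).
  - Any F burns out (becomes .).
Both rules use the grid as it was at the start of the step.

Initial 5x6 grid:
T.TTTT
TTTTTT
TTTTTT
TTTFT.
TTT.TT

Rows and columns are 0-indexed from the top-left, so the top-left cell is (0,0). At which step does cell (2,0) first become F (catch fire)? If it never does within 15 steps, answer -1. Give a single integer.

Step 1: cell (2,0)='T' (+3 fires, +1 burnt)
Step 2: cell (2,0)='T' (+6 fires, +3 burnt)
Step 3: cell (2,0)='T' (+8 fires, +6 burnt)
Step 4: cell (2,0)='F' (+6 fires, +8 burnt)
  -> target ignites at step 4
Step 5: cell (2,0)='.' (+2 fires, +6 burnt)
Step 6: cell (2,0)='.' (+1 fires, +2 burnt)
Step 7: cell (2,0)='.' (+0 fires, +1 burnt)
  fire out at step 7

4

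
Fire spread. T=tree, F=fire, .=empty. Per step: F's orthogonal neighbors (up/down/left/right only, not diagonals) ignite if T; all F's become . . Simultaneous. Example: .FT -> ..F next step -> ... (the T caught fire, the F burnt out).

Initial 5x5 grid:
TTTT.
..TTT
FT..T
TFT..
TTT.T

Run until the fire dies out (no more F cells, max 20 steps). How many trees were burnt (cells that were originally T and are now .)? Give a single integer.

Step 1: +4 fires, +2 burnt (F count now 4)
Step 2: +2 fires, +4 burnt (F count now 2)
Step 3: +0 fires, +2 burnt (F count now 0)
Fire out after step 3
Initially T: 15, now '.': 16
Total burnt (originally-T cells now '.'): 6

Answer: 6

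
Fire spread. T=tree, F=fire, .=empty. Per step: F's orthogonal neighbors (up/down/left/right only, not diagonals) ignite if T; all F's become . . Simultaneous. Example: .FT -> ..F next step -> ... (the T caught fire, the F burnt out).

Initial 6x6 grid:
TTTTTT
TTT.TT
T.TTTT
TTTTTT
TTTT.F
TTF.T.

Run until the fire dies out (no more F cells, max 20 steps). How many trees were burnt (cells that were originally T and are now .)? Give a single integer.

Step 1: +3 fires, +2 burnt (F count now 3)
Step 2: +6 fires, +3 burnt (F count now 6)
Step 3: +6 fires, +6 burnt (F count now 6)
Step 4: +5 fires, +6 burnt (F count now 5)
Step 5: +4 fires, +5 burnt (F count now 4)
Step 6: +3 fires, +4 burnt (F count now 3)
Step 7: +1 fires, +3 burnt (F count now 1)
Step 8: +0 fires, +1 burnt (F count now 0)
Fire out after step 8
Initially T: 29, now '.': 35
Total burnt (originally-T cells now '.'): 28

Answer: 28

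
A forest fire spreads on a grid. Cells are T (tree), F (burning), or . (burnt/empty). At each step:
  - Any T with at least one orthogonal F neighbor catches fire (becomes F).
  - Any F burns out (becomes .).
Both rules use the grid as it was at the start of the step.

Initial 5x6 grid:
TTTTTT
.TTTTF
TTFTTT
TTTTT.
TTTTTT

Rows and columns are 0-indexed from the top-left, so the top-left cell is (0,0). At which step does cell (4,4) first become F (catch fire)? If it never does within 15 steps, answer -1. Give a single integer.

Step 1: cell (4,4)='T' (+7 fires, +2 burnt)
Step 2: cell (4,4)='T' (+9 fires, +7 burnt)
Step 3: cell (4,4)='T' (+6 fires, +9 burnt)
Step 4: cell (4,4)='F' (+3 fires, +6 burnt)
  -> target ignites at step 4
Step 5: cell (4,4)='.' (+1 fires, +3 burnt)
Step 6: cell (4,4)='.' (+0 fires, +1 burnt)
  fire out at step 6

4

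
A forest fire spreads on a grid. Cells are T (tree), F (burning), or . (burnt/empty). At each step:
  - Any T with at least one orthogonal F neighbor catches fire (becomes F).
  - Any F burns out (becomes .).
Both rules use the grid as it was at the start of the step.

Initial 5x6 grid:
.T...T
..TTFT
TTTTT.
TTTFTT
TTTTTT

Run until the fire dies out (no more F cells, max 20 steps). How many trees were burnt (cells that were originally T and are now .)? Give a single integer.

Answer: 20

Derivation:
Step 1: +7 fires, +2 burnt (F count now 7)
Step 2: +7 fires, +7 burnt (F count now 7)
Step 3: +4 fires, +7 burnt (F count now 4)
Step 4: +2 fires, +4 burnt (F count now 2)
Step 5: +0 fires, +2 burnt (F count now 0)
Fire out after step 5
Initially T: 21, now '.': 29
Total burnt (originally-T cells now '.'): 20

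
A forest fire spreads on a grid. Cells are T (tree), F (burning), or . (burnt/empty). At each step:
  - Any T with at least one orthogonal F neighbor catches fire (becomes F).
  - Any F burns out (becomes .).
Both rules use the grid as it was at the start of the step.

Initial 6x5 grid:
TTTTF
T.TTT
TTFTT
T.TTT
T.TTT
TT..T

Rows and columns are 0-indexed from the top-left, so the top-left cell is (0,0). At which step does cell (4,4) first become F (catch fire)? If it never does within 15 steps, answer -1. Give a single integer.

Step 1: cell (4,4)='T' (+6 fires, +2 burnt)
Step 2: cell (4,4)='T' (+6 fires, +6 burnt)
Step 3: cell (4,4)='T' (+5 fires, +6 burnt)
Step 4: cell (4,4)='F' (+3 fires, +5 burnt)
  -> target ignites at step 4
Step 5: cell (4,4)='.' (+2 fires, +3 burnt)
Step 6: cell (4,4)='.' (+1 fires, +2 burnt)
Step 7: cell (4,4)='.' (+0 fires, +1 burnt)
  fire out at step 7

4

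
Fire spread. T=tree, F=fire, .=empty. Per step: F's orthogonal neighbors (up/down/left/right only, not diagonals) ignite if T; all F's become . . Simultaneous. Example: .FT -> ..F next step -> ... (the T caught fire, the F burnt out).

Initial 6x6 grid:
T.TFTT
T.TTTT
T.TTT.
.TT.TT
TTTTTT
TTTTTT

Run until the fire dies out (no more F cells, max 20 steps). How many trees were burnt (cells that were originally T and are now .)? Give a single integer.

Step 1: +3 fires, +1 burnt (F count now 3)
Step 2: +4 fires, +3 burnt (F count now 4)
Step 3: +3 fires, +4 burnt (F count now 3)
Step 4: +2 fires, +3 burnt (F count now 2)
Step 5: +4 fires, +2 burnt (F count now 4)
Step 6: +5 fires, +4 burnt (F count now 5)
Step 7: +4 fires, +5 burnt (F count now 4)
Step 8: +1 fires, +4 burnt (F count now 1)
Step 9: +0 fires, +1 burnt (F count now 0)
Fire out after step 9
Initially T: 29, now '.': 33
Total burnt (originally-T cells now '.'): 26

Answer: 26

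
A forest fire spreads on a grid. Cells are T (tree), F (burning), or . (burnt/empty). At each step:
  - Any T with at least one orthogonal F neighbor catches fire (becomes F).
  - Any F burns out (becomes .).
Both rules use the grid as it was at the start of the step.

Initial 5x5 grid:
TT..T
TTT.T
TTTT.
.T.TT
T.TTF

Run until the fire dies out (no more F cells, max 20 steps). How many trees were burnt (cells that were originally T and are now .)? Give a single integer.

Answer: 14

Derivation:
Step 1: +2 fires, +1 burnt (F count now 2)
Step 2: +2 fires, +2 burnt (F count now 2)
Step 3: +1 fires, +2 burnt (F count now 1)
Step 4: +1 fires, +1 burnt (F count now 1)
Step 5: +2 fires, +1 burnt (F count now 2)
Step 6: +3 fires, +2 burnt (F count now 3)
Step 7: +2 fires, +3 burnt (F count now 2)
Step 8: +1 fires, +2 burnt (F count now 1)
Step 9: +0 fires, +1 burnt (F count now 0)
Fire out after step 9
Initially T: 17, now '.': 22
Total burnt (originally-T cells now '.'): 14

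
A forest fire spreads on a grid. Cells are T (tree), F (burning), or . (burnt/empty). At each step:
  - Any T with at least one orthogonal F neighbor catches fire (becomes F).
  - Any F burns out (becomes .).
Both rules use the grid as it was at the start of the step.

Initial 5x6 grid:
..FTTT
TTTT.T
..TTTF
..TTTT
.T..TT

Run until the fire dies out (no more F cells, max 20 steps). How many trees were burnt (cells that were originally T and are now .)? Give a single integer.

Answer: 17

Derivation:
Step 1: +5 fires, +2 burnt (F count now 5)
Step 2: +8 fires, +5 burnt (F count now 8)
Step 3: +4 fires, +8 burnt (F count now 4)
Step 4: +0 fires, +4 burnt (F count now 0)
Fire out after step 4
Initially T: 18, now '.': 29
Total burnt (originally-T cells now '.'): 17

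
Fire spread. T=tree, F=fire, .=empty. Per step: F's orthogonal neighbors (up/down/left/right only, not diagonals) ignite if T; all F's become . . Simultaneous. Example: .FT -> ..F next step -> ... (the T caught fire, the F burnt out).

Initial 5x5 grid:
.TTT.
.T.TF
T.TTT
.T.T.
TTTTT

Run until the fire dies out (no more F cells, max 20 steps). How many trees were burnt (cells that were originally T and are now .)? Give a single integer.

Step 1: +2 fires, +1 burnt (F count now 2)
Step 2: +2 fires, +2 burnt (F count now 2)
Step 3: +3 fires, +2 burnt (F count now 3)
Step 4: +2 fires, +3 burnt (F count now 2)
Step 5: +3 fires, +2 burnt (F count now 3)
Step 6: +1 fires, +3 burnt (F count now 1)
Step 7: +2 fires, +1 burnt (F count now 2)
Step 8: +0 fires, +2 burnt (F count now 0)
Fire out after step 8
Initially T: 16, now '.': 24
Total burnt (originally-T cells now '.'): 15

Answer: 15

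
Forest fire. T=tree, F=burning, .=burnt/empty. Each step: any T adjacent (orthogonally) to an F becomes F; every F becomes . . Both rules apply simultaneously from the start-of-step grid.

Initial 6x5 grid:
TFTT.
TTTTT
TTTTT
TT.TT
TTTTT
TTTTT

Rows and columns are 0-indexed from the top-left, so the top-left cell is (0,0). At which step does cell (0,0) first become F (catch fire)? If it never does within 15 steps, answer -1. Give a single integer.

Step 1: cell (0,0)='F' (+3 fires, +1 burnt)
  -> target ignites at step 1
Step 2: cell (0,0)='.' (+4 fires, +3 burnt)
Step 3: cell (0,0)='.' (+4 fires, +4 burnt)
Step 4: cell (0,0)='.' (+4 fires, +4 burnt)
Step 5: cell (0,0)='.' (+5 fires, +4 burnt)
Step 6: cell (0,0)='.' (+4 fires, +5 burnt)
Step 7: cell (0,0)='.' (+2 fires, +4 burnt)
Step 8: cell (0,0)='.' (+1 fires, +2 burnt)
Step 9: cell (0,0)='.' (+0 fires, +1 burnt)
  fire out at step 9

1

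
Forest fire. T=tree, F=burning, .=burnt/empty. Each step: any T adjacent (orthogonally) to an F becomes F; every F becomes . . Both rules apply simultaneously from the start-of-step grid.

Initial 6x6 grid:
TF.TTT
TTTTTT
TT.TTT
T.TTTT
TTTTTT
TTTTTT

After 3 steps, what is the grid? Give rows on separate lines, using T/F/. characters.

Step 1: 2 trees catch fire, 1 burn out
  F..TTT
  TFTTTT
  TT.TTT
  T.TTTT
  TTTTTT
  TTTTTT
Step 2: 3 trees catch fire, 2 burn out
  ...TTT
  F.FTTT
  TF.TTT
  T.TTTT
  TTTTTT
  TTTTTT
Step 3: 2 trees catch fire, 3 burn out
  ...TTT
  ...FTT
  F..TTT
  T.TTTT
  TTTTTT
  TTTTTT

...TTT
...FTT
F..TTT
T.TTTT
TTTTTT
TTTTTT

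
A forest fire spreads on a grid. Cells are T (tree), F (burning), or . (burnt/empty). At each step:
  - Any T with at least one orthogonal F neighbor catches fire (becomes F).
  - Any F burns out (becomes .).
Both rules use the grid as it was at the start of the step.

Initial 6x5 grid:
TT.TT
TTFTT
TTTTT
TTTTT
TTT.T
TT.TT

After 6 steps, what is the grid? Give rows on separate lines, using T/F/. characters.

Step 1: 3 trees catch fire, 1 burn out
  TT.TT
  TF.FT
  TTFTT
  TTTTT
  TTT.T
  TT.TT
Step 2: 7 trees catch fire, 3 burn out
  TF.FT
  F...F
  TF.FT
  TTFTT
  TTT.T
  TT.TT
Step 3: 7 trees catch fire, 7 burn out
  F...F
  .....
  F...F
  TF.FT
  TTF.T
  TT.TT
Step 4: 3 trees catch fire, 7 burn out
  .....
  .....
  .....
  F...F
  TF..T
  TT.TT
Step 5: 3 trees catch fire, 3 burn out
  .....
  .....
  .....
  .....
  F...F
  TF.TT
Step 6: 2 trees catch fire, 3 burn out
  .....
  .....
  .....
  .....
  .....
  F..TF

.....
.....
.....
.....
.....
F..TF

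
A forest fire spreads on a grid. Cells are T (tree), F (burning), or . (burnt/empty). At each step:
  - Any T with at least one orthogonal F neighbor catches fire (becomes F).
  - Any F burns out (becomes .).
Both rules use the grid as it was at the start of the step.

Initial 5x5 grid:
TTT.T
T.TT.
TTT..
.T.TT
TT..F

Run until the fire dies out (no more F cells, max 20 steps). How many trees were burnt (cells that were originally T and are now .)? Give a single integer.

Step 1: +1 fires, +1 burnt (F count now 1)
Step 2: +1 fires, +1 burnt (F count now 1)
Step 3: +0 fires, +1 burnt (F count now 0)
Fire out after step 3
Initially T: 15, now '.': 12
Total burnt (originally-T cells now '.'): 2

Answer: 2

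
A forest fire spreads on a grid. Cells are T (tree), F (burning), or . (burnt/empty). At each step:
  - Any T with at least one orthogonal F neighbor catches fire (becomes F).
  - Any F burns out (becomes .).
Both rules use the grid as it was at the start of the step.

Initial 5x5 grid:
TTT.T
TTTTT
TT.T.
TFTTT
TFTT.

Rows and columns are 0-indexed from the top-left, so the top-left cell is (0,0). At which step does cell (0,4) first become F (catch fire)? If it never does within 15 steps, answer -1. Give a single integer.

Step 1: cell (0,4)='T' (+5 fires, +2 burnt)
Step 2: cell (0,4)='T' (+4 fires, +5 burnt)
Step 3: cell (0,4)='T' (+5 fires, +4 burnt)
Step 4: cell (0,4)='T' (+3 fires, +5 burnt)
Step 5: cell (0,4)='T' (+1 fires, +3 burnt)
Step 6: cell (0,4)='F' (+1 fires, +1 burnt)
  -> target ignites at step 6
Step 7: cell (0,4)='.' (+0 fires, +1 burnt)
  fire out at step 7

6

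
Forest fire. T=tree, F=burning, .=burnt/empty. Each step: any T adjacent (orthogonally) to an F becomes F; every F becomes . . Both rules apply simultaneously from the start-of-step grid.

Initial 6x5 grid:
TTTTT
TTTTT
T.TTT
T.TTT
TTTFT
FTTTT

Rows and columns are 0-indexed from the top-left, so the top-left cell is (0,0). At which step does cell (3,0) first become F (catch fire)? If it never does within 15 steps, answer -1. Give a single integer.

Step 1: cell (3,0)='T' (+6 fires, +2 burnt)
Step 2: cell (3,0)='F' (+7 fires, +6 burnt)
  -> target ignites at step 2
Step 3: cell (3,0)='.' (+4 fires, +7 burnt)
Step 4: cell (3,0)='.' (+4 fires, +4 burnt)
Step 5: cell (3,0)='.' (+4 fires, +4 burnt)
Step 6: cell (3,0)='.' (+1 fires, +4 burnt)
Step 7: cell (3,0)='.' (+0 fires, +1 burnt)
  fire out at step 7

2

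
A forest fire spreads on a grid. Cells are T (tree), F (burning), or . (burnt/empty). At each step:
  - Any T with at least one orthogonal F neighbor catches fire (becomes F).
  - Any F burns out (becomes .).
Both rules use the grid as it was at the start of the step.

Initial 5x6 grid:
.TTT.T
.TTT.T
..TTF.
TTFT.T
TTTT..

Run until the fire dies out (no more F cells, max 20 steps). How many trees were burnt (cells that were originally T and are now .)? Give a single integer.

Step 1: +5 fires, +2 burnt (F count now 5)
Step 2: +5 fires, +5 burnt (F count now 5)
Step 3: +4 fires, +5 burnt (F count now 4)
Step 4: +1 fires, +4 burnt (F count now 1)
Step 5: +0 fires, +1 burnt (F count now 0)
Fire out after step 5
Initially T: 18, now '.': 27
Total burnt (originally-T cells now '.'): 15

Answer: 15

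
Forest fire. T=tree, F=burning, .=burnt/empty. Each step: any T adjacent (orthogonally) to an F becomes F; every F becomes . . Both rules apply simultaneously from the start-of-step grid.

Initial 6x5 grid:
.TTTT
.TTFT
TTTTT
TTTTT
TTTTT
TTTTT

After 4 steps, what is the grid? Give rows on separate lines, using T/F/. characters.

Step 1: 4 trees catch fire, 1 burn out
  .TTFT
  .TF.F
  TTTFT
  TTTTT
  TTTTT
  TTTTT
Step 2: 6 trees catch fire, 4 burn out
  .TF.F
  .F...
  TTF.F
  TTTFT
  TTTTT
  TTTTT
Step 3: 5 trees catch fire, 6 burn out
  .F...
  .....
  TF...
  TTF.F
  TTTFT
  TTTTT
Step 4: 5 trees catch fire, 5 burn out
  .....
  .....
  F....
  TF...
  TTF.F
  TTTFT

.....
.....
F....
TF...
TTF.F
TTTFT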